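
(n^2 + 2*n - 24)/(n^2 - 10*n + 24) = (n + 6)/(n - 6)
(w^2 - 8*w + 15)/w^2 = 1 - 8/w + 15/w^2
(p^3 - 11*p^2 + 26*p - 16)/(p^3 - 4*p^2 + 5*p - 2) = (p - 8)/(p - 1)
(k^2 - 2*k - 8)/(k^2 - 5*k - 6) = (-k^2 + 2*k + 8)/(-k^2 + 5*k + 6)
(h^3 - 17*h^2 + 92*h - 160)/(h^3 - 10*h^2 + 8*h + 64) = (h - 5)/(h + 2)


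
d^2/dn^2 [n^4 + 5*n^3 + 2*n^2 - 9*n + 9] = 12*n^2 + 30*n + 4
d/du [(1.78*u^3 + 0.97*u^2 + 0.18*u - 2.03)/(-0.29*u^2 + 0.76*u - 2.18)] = (-0.5162*u^4 + 2.7056*u^3 - 10.8518*u^2 - 5.4066*u + 1.1504)/(0.0841*u^4 - 0.4408*u^3 + 1.842*u^2 - 3.3136*u + 4.7524)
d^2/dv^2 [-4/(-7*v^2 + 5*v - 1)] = 8*(-49*v^2 + 35*v + (14*v - 5)^2 - 7)/(7*v^2 - 5*v + 1)^3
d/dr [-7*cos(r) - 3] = 7*sin(r)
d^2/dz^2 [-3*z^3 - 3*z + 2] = -18*z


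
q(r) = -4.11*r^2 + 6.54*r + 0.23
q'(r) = 6.54 - 8.22*r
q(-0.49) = -3.96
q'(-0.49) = 10.57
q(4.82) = -63.73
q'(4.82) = -33.08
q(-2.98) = -55.76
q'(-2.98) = 31.04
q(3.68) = -31.36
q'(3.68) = -23.71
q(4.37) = -49.68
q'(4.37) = -29.38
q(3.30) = -22.95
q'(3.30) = -20.59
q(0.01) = 0.29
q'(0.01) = 6.46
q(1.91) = -2.27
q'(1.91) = -9.16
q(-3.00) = -56.38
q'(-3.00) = 31.20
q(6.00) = -108.49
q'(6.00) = -42.78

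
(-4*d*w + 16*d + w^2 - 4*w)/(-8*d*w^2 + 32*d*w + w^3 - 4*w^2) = (-4*d + w)/(w*(-8*d + w))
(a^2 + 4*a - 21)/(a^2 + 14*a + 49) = (a - 3)/(a + 7)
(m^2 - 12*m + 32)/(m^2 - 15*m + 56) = (m - 4)/(m - 7)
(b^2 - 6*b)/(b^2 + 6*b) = (b - 6)/(b + 6)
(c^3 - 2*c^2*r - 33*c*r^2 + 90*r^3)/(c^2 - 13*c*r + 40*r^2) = (-c^2 - 3*c*r + 18*r^2)/(-c + 8*r)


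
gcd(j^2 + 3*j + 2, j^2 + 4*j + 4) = j + 2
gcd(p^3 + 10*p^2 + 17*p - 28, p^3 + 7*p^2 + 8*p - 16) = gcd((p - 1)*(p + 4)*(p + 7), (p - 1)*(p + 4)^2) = p^2 + 3*p - 4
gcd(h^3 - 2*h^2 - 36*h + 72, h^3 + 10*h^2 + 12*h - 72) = h^2 + 4*h - 12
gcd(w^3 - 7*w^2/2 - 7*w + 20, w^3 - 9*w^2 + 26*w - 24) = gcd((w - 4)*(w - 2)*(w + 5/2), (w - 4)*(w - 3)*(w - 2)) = w^2 - 6*w + 8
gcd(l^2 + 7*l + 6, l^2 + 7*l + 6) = l^2 + 7*l + 6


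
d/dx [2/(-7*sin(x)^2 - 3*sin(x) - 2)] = 2*(14*sin(x) + 3)*cos(x)/(7*sin(x)^2 + 3*sin(x) + 2)^2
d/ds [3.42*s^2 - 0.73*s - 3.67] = 6.84*s - 0.73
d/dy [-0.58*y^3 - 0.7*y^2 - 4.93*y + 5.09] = -1.74*y^2 - 1.4*y - 4.93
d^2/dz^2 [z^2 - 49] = 2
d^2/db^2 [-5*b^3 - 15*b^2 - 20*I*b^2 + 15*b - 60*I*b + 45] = -30*b - 30 - 40*I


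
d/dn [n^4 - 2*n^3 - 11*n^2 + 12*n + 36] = 4*n^3 - 6*n^2 - 22*n + 12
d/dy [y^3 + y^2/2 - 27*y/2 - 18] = 3*y^2 + y - 27/2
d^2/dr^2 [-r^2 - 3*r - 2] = -2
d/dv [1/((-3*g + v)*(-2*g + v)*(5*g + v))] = (-(2*g - v)*(3*g - v) + (2*g - v)*(5*g + v) + (3*g - v)*(5*g + v))/((2*g - v)^2*(3*g - v)^2*(5*g + v)^2)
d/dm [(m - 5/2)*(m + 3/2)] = 2*m - 1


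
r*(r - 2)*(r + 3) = r^3 + r^2 - 6*r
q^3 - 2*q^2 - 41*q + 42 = (q - 7)*(q - 1)*(q + 6)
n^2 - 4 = (n - 2)*(n + 2)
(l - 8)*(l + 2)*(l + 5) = l^3 - l^2 - 46*l - 80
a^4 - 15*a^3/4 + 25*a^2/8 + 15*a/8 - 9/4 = (a - 2)*(a - 3/2)*(a - 1)*(a + 3/4)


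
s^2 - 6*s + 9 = (s - 3)^2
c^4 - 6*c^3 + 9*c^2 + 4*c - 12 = (c - 3)*(c - 2)^2*(c + 1)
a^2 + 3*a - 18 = (a - 3)*(a + 6)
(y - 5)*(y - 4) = y^2 - 9*y + 20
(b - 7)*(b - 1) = b^2 - 8*b + 7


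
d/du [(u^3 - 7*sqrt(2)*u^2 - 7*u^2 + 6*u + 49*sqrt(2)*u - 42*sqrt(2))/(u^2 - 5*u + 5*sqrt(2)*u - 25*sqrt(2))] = (u^4 - 10*u^3 + 10*sqrt(2)*u^3 - 124*sqrt(2)*u^2 - 41*u^2 + 434*sqrt(2)*u + 700*u - 2030 - 360*sqrt(2))/(u^4 - 10*u^3 + 10*sqrt(2)*u^3 - 100*sqrt(2)*u^2 + 75*u^2 - 500*u + 250*sqrt(2)*u + 1250)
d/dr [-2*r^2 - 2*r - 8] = -4*r - 2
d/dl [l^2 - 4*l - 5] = 2*l - 4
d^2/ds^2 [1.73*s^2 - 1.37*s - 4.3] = 3.46000000000000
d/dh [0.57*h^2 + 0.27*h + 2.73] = 1.14*h + 0.27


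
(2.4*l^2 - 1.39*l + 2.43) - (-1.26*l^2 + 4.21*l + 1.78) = 3.66*l^2 - 5.6*l + 0.65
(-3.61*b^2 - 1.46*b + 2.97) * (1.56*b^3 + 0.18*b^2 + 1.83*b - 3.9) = -5.6316*b^5 - 2.9274*b^4 - 2.2359*b^3 + 11.9418*b^2 + 11.1291*b - 11.583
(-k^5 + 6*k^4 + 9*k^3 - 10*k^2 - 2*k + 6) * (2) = -2*k^5 + 12*k^4 + 18*k^3 - 20*k^2 - 4*k + 12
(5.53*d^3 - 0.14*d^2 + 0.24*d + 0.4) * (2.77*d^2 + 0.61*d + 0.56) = 15.3181*d^5 + 2.9855*d^4 + 3.6762*d^3 + 1.176*d^2 + 0.3784*d + 0.224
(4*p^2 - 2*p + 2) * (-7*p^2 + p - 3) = -28*p^4 + 18*p^3 - 28*p^2 + 8*p - 6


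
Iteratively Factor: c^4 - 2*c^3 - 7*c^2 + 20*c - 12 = (c + 3)*(c^3 - 5*c^2 + 8*c - 4) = (c - 2)*(c + 3)*(c^2 - 3*c + 2) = (c - 2)*(c - 1)*(c + 3)*(c - 2)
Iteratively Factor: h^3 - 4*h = (h - 2)*(h^2 + 2*h) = h*(h - 2)*(h + 2)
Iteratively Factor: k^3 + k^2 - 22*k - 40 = (k + 2)*(k^2 - k - 20) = (k + 2)*(k + 4)*(k - 5)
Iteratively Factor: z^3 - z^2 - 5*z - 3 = (z + 1)*(z^2 - 2*z - 3) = (z - 3)*(z + 1)*(z + 1)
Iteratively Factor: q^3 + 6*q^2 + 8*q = (q + 2)*(q^2 + 4*q) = (q + 2)*(q + 4)*(q)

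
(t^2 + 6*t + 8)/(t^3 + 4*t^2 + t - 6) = (t + 4)/(t^2 + 2*t - 3)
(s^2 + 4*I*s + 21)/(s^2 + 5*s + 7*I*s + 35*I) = (s - 3*I)/(s + 5)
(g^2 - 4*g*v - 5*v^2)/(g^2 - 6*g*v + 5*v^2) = (-g - v)/(-g + v)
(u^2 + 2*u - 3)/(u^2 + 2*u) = (u^2 + 2*u - 3)/(u*(u + 2))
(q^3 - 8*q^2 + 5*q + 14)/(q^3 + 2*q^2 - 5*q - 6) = (q - 7)/(q + 3)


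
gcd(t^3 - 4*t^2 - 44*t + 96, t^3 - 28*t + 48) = t^2 + 4*t - 12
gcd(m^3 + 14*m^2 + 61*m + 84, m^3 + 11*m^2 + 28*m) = m^2 + 11*m + 28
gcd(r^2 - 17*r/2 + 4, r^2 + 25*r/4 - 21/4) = 1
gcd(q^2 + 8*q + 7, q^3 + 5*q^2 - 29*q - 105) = q + 7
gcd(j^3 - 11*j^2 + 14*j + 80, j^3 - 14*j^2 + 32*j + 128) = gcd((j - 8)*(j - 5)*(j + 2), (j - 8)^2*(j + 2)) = j^2 - 6*j - 16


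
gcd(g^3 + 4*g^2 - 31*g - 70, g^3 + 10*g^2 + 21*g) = g + 7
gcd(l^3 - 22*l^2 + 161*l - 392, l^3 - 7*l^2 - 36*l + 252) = l - 7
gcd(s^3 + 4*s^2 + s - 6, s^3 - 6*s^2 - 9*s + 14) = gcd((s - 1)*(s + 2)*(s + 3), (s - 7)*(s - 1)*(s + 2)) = s^2 + s - 2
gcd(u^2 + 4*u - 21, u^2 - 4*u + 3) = u - 3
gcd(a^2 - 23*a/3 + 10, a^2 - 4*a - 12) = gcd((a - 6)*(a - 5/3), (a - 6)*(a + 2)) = a - 6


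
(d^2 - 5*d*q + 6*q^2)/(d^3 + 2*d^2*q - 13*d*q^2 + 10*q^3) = (-d + 3*q)/(-d^2 - 4*d*q + 5*q^2)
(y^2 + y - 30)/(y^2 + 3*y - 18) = (y - 5)/(y - 3)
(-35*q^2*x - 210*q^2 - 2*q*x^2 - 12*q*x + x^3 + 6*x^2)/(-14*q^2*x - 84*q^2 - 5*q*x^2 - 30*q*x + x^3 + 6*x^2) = (5*q + x)/(2*q + x)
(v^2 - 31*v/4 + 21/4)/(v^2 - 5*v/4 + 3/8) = 2*(v - 7)/(2*v - 1)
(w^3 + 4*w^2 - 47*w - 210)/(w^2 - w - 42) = w + 5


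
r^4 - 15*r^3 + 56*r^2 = r^2*(r - 8)*(r - 7)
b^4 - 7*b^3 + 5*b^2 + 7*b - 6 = (b - 6)*(b - 1)^2*(b + 1)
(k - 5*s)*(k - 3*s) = k^2 - 8*k*s + 15*s^2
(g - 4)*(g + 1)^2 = g^3 - 2*g^2 - 7*g - 4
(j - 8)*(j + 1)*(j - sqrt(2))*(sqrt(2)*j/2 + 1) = sqrt(2)*j^4/2 - 7*sqrt(2)*j^3/2 - 5*sqrt(2)*j^2 + 7*sqrt(2)*j + 8*sqrt(2)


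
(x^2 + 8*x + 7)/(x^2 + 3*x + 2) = (x + 7)/(x + 2)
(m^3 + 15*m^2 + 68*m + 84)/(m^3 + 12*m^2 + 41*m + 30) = (m^2 + 9*m + 14)/(m^2 + 6*m + 5)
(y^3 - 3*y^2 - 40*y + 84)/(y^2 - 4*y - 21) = (y^2 + 4*y - 12)/(y + 3)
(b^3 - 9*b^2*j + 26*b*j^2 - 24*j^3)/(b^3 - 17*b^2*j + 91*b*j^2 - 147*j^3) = (b^2 - 6*b*j + 8*j^2)/(b^2 - 14*b*j + 49*j^2)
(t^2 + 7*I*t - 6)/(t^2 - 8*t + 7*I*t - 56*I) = (t^2 + 7*I*t - 6)/(t^2 + t*(-8 + 7*I) - 56*I)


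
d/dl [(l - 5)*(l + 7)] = 2*l + 2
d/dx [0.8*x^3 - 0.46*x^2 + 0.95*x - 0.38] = 2.4*x^2 - 0.92*x + 0.95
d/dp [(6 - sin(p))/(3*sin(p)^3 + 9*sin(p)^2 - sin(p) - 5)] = (6*sin(p)^3 - 45*sin(p)^2 - 108*sin(p) + 11)*cos(p)/(3*sin(p)^3 + 9*sin(p)^2 - sin(p) - 5)^2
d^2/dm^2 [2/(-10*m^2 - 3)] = 120*(1 - 10*m^2)/(10*m^2 + 3)^3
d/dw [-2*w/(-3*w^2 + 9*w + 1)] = 2*(-3*w^2 - 1)/(9*w^4 - 54*w^3 + 75*w^2 + 18*w + 1)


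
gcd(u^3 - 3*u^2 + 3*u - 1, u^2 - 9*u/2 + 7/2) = u - 1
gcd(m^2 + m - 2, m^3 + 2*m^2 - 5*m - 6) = 1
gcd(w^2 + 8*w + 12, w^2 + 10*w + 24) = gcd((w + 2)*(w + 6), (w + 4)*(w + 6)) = w + 6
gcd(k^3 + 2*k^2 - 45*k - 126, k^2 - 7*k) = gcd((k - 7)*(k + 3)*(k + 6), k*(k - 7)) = k - 7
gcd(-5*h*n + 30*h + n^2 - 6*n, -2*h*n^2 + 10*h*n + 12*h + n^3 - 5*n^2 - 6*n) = n - 6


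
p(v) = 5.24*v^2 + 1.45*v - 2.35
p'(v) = 10.48*v + 1.45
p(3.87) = 81.74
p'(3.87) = 42.01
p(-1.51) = 7.41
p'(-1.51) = -14.37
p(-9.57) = 463.68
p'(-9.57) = -98.84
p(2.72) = 40.36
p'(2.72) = 29.96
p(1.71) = 15.45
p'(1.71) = 19.37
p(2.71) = 40.06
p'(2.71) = 29.85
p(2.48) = 33.47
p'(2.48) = 27.44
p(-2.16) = 18.97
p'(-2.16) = -21.19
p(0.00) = -2.35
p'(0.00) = 1.45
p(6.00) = 194.99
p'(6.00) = 64.33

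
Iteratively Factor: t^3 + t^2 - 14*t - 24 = (t + 2)*(t^2 - t - 12) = (t + 2)*(t + 3)*(t - 4)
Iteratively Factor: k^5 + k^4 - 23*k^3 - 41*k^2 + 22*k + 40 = (k - 5)*(k^4 + 6*k^3 + 7*k^2 - 6*k - 8) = (k - 5)*(k + 4)*(k^3 + 2*k^2 - k - 2) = (k - 5)*(k + 2)*(k + 4)*(k^2 - 1) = (k - 5)*(k + 1)*(k + 2)*(k + 4)*(k - 1)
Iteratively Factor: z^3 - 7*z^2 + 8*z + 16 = (z - 4)*(z^2 - 3*z - 4) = (z - 4)^2*(z + 1)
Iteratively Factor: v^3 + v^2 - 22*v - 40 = (v + 4)*(v^2 - 3*v - 10) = (v - 5)*(v + 4)*(v + 2)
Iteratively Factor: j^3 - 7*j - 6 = (j + 2)*(j^2 - 2*j - 3) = (j - 3)*(j + 2)*(j + 1)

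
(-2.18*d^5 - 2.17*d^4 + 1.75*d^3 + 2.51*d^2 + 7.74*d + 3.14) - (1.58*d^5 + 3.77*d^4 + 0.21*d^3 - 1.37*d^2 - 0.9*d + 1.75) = -3.76*d^5 - 5.94*d^4 + 1.54*d^3 + 3.88*d^2 + 8.64*d + 1.39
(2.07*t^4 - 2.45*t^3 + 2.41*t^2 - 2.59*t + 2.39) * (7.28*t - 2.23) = 15.0696*t^5 - 22.4521*t^4 + 23.0083*t^3 - 24.2295*t^2 + 23.1749*t - 5.3297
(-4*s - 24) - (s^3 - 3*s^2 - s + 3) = -s^3 + 3*s^2 - 3*s - 27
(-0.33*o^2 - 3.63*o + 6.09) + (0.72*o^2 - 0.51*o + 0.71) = 0.39*o^2 - 4.14*o + 6.8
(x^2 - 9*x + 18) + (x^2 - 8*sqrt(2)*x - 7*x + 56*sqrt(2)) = 2*x^2 - 16*x - 8*sqrt(2)*x + 18 + 56*sqrt(2)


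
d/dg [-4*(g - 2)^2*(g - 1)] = 4*(4 - 3*g)*(g - 2)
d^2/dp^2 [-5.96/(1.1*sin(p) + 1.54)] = (7.2116*sin(p)^2 - 10.09624*sin(p) - 14.4232)/(1.1*sin(p) + 1.54)^3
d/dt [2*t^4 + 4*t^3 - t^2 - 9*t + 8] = 8*t^3 + 12*t^2 - 2*t - 9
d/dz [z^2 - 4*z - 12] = 2*z - 4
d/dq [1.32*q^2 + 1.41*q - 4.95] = 2.64*q + 1.41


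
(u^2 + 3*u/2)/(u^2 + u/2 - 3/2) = u/(u - 1)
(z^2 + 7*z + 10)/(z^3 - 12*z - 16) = (z + 5)/(z^2 - 2*z - 8)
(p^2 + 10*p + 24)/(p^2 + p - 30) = (p + 4)/(p - 5)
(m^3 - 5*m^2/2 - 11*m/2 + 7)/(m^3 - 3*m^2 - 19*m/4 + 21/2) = 2*(m - 1)/(2*m - 3)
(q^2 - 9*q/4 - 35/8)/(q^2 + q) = (8*q^2 - 18*q - 35)/(8*q*(q + 1))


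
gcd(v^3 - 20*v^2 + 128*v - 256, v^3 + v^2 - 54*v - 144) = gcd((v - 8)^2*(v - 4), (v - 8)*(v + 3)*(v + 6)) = v - 8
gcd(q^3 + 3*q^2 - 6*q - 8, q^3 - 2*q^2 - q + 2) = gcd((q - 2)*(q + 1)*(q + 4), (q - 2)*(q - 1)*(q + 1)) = q^2 - q - 2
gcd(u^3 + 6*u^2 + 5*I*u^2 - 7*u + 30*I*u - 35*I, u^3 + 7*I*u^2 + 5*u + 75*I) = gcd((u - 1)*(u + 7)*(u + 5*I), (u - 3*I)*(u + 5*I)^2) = u + 5*I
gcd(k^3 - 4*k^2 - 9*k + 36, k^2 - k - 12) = k^2 - k - 12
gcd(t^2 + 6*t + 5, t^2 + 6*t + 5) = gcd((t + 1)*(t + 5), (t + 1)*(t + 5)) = t^2 + 6*t + 5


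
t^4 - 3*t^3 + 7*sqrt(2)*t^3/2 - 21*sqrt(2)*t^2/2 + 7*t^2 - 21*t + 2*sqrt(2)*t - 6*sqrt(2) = (t - 3)*(t + sqrt(2)/2)*(t + sqrt(2))*(t + 2*sqrt(2))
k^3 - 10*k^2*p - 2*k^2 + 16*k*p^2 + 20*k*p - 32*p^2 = (k - 2)*(k - 8*p)*(k - 2*p)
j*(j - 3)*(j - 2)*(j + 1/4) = j^4 - 19*j^3/4 + 19*j^2/4 + 3*j/2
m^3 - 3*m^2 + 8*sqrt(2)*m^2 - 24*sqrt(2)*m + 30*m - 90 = (m - 3)*(m + 3*sqrt(2))*(m + 5*sqrt(2))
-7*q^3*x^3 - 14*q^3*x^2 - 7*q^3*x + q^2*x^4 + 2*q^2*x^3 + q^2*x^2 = x*(-7*q + x)*(q*x + q)^2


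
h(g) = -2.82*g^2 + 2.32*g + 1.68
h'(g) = 2.32 - 5.64*g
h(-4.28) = -59.91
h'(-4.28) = 26.46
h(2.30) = -7.90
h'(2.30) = -10.65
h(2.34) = -8.33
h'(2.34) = -10.88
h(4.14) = -37.05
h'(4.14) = -21.03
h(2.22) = -7.07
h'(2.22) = -10.20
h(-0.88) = -2.55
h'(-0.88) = 7.28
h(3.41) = -23.20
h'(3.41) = -16.91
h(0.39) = 2.16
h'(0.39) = 0.12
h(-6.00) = -113.76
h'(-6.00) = 36.16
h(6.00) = -85.92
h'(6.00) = -31.52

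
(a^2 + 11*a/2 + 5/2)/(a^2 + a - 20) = (a + 1/2)/(a - 4)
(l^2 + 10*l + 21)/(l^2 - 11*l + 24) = (l^2 + 10*l + 21)/(l^2 - 11*l + 24)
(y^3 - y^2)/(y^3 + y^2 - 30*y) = y*(y - 1)/(y^2 + y - 30)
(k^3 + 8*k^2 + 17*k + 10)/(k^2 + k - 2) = (k^2 + 6*k + 5)/(k - 1)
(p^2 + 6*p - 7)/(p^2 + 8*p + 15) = (p^2 + 6*p - 7)/(p^2 + 8*p + 15)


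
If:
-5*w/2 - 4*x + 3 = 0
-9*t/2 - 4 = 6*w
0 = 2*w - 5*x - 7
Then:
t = -1360/369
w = 86/41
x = -23/41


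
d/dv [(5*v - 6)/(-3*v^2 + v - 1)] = (-15*v^2 + 5*v + (5*v - 6)*(6*v - 1) - 5)/(3*v^2 - v + 1)^2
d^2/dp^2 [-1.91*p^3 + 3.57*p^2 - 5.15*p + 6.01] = 7.14 - 11.46*p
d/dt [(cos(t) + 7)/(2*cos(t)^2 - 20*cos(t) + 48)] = (cos(t)^2 + 14*cos(t) - 94)*sin(t)/(2*(cos(t)^2 - 10*cos(t) + 24)^2)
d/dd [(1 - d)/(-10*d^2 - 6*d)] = (-5*d^2 + 10*d + 3)/(2*d^2*(25*d^2 + 30*d + 9))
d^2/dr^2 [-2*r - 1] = 0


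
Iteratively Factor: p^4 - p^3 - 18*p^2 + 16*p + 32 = (p - 4)*(p^3 + 3*p^2 - 6*p - 8) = (p - 4)*(p - 2)*(p^2 + 5*p + 4) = (p - 4)*(p - 2)*(p + 1)*(p + 4)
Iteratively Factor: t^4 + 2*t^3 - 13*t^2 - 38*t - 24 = (t + 2)*(t^3 - 13*t - 12) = (t + 1)*(t + 2)*(t^2 - t - 12) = (t + 1)*(t + 2)*(t + 3)*(t - 4)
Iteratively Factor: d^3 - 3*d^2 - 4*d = (d + 1)*(d^2 - 4*d) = d*(d + 1)*(d - 4)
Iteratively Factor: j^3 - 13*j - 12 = (j + 3)*(j^2 - 3*j - 4) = (j + 1)*(j + 3)*(j - 4)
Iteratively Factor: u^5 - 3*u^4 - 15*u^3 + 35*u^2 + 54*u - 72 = (u + 3)*(u^4 - 6*u^3 + 3*u^2 + 26*u - 24) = (u - 1)*(u + 3)*(u^3 - 5*u^2 - 2*u + 24) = (u - 3)*(u - 1)*(u + 3)*(u^2 - 2*u - 8) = (u - 4)*(u - 3)*(u - 1)*(u + 3)*(u + 2)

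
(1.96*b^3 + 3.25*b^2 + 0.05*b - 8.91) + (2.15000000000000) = 1.96*b^3 + 3.25*b^2 + 0.05*b - 6.76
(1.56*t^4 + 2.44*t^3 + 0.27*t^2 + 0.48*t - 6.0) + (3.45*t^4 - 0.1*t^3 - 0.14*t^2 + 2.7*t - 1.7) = 5.01*t^4 + 2.34*t^3 + 0.13*t^2 + 3.18*t - 7.7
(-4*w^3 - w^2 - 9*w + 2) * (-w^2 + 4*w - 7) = 4*w^5 - 15*w^4 + 33*w^3 - 31*w^2 + 71*w - 14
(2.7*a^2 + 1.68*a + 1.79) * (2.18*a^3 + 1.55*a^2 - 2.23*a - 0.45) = 5.886*a^5 + 7.8474*a^4 + 0.485200000000001*a^3 - 2.1869*a^2 - 4.7477*a - 0.8055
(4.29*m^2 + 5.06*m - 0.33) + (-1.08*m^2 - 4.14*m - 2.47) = 3.21*m^2 + 0.92*m - 2.8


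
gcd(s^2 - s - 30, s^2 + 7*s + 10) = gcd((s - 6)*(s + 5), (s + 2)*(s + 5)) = s + 5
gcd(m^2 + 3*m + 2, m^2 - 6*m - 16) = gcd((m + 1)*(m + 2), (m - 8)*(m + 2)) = m + 2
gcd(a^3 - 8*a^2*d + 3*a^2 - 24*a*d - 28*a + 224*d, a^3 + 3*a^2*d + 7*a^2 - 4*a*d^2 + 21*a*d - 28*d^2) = a + 7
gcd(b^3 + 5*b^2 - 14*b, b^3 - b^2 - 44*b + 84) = b^2 + 5*b - 14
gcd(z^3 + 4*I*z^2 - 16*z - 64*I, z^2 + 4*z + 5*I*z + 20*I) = z + 4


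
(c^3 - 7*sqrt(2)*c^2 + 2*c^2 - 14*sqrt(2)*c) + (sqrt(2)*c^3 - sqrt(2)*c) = c^3 + sqrt(2)*c^3 - 7*sqrt(2)*c^2 + 2*c^2 - 15*sqrt(2)*c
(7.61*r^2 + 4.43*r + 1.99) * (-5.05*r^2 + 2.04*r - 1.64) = -38.4305*r^4 - 6.8471*r^3 - 13.4927*r^2 - 3.2056*r - 3.2636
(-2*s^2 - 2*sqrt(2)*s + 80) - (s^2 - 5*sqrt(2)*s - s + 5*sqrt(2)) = -3*s^2 + s + 3*sqrt(2)*s - 5*sqrt(2) + 80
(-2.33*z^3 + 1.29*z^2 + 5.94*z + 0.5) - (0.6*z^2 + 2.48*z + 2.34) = -2.33*z^3 + 0.69*z^2 + 3.46*z - 1.84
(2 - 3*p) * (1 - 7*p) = 21*p^2 - 17*p + 2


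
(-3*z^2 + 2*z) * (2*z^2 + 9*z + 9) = -6*z^4 - 23*z^3 - 9*z^2 + 18*z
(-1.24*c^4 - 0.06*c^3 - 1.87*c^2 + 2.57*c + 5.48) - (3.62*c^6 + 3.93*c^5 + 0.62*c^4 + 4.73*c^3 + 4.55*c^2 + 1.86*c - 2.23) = -3.62*c^6 - 3.93*c^5 - 1.86*c^4 - 4.79*c^3 - 6.42*c^2 + 0.71*c + 7.71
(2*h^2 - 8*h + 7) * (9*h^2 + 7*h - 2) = 18*h^4 - 58*h^3 + 3*h^2 + 65*h - 14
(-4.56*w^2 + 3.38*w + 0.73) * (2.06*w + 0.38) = -9.3936*w^3 + 5.23*w^2 + 2.7882*w + 0.2774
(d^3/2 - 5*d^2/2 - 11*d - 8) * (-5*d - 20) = -5*d^4/2 + 5*d^3/2 + 105*d^2 + 260*d + 160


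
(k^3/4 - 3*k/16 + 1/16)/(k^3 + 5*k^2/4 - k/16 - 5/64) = 4*(4*k^3 - 3*k + 1)/(64*k^3 + 80*k^2 - 4*k - 5)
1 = 1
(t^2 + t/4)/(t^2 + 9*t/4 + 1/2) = t/(t + 2)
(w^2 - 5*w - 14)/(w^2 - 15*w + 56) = (w + 2)/(w - 8)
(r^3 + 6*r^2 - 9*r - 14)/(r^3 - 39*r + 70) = (r + 1)/(r - 5)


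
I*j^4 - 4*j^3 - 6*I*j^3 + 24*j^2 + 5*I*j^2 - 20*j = j*(j - 5)*(j + 4*I)*(I*j - I)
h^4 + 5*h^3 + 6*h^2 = h^2*(h + 2)*(h + 3)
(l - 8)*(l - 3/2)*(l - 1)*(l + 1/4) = l^4 - 41*l^3/4 + 151*l^2/8 - 53*l/8 - 3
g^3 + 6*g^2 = g^2*(g + 6)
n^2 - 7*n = n*(n - 7)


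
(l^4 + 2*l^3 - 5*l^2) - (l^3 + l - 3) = l^4 + l^3 - 5*l^2 - l + 3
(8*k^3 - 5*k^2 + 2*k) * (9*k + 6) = 72*k^4 + 3*k^3 - 12*k^2 + 12*k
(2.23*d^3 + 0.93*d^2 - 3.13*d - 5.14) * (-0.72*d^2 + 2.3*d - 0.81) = -1.6056*d^5 + 4.4594*d^4 + 2.5863*d^3 - 4.2515*d^2 - 9.2867*d + 4.1634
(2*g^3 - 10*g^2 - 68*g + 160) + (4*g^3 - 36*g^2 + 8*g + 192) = 6*g^3 - 46*g^2 - 60*g + 352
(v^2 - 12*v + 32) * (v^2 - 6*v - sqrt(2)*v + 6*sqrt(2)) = v^4 - 18*v^3 - sqrt(2)*v^3 + 18*sqrt(2)*v^2 + 104*v^2 - 192*v - 104*sqrt(2)*v + 192*sqrt(2)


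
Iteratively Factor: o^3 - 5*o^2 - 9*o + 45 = (o + 3)*(o^2 - 8*o + 15) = (o - 3)*(o + 3)*(o - 5)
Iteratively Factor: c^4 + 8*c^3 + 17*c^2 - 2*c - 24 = (c + 4)*(c^3 + 4*c^2 + c - 6) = (c - 1)*(c + 4)*(c^2 + 5*c + 6) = (c - 1)*(c + 3)*(c + 4)*(c + 2)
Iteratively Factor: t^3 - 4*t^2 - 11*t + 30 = (t - 5)*(t^2 + t - 6) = (t - 5)*(t - 2)*(t + 3)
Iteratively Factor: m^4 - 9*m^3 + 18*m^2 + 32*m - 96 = (m - 4)*(m^3 - 5*m^2 - 2*m + 24) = (m - 4)*(m + 2)*(m^2 - 7*m + 12) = (m - 4)*(m - 3)*(m + 2)*(m - 4)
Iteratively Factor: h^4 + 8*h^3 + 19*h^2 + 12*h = (h)*(h^3 + 8*h^2 + 19*h + 12) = h*(h + 3)*(h^2 + 5*h + 4) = h*(h + 1)*(h + 3)*(h + 4)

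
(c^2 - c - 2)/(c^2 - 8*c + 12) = (c + 1)/(c - 6)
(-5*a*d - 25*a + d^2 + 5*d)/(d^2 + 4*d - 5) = (-5*a + d)/(d - 1)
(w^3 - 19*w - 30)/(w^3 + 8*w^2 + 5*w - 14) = (w^2 - 2*w - 15)/(w^2 + 6*w - 7)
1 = 1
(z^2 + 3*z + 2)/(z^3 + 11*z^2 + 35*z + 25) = (z + 2)/(z^2 + 10*z + 25)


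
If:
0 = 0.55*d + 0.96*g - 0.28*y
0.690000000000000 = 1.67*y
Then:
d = 0.210342950462711 - 1.74545454545455*g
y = 0.41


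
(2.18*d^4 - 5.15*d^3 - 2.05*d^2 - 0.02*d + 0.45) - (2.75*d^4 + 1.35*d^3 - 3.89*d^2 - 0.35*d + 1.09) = -0.57*d^4 - 6.5*d^3 + 1.84*d^2 + 0.33*d - 0.64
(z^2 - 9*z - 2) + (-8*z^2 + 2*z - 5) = -7*z^2 - 7*z - 7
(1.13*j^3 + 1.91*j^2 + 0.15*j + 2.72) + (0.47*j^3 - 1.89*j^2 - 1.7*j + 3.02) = 1.6*j^3 + 0.02*j^2 - 1.55*j + 5.74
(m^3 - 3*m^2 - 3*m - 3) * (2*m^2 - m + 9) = 2*m^5 - 7*m^4 + 6*m^3 - 30*m^2 - 24*m - 27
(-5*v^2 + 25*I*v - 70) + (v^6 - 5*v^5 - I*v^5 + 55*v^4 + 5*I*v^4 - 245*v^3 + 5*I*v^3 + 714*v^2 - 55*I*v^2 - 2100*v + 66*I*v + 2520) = v^6 - 5*v^5 - I*v^5 + 55*v^4 + 5*I*v^4 - 245*v^3 + 5*I*v^3 + 709*v^2 - 55*I*v^2 - 2100*v + 91*I*v + 2450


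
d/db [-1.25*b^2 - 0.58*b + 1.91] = -2.5*b - 0.58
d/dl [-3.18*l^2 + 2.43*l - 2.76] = 2.43 - 6.36*l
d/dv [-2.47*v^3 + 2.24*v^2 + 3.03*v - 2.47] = -7.41*v^2 + 4.48*v + 3.03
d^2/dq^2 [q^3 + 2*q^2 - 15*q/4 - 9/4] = 6*q + 4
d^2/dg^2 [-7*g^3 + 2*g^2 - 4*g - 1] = 4 - 42*g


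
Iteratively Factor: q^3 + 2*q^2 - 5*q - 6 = (q + 1)*(q^2 + q - 6) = (q + 1)*(q + 3)*(q - 2)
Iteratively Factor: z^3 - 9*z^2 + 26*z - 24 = (z - 3)*(z^2 - 6*z + 8) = (z - 3)*(z - 2)*(z - 4)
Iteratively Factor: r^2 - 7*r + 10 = (r - 5)*(r - 2)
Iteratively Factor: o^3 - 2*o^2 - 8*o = (o)*(o^2 - 2*o - 8) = o*(o - 4)*(o + 2)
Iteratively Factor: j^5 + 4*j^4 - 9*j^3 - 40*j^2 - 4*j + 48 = (j + 4)*(j^4 - 9*j^2 - 4*j + 12) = (j + 2)*(j + 4)*(j^3 - 2*j^2 - 5*j + 6) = (j - 1)*(j + 2)*(j + 4)*(j^2 - j - 6) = (j - 1)*(j + 2)^2*(j + 4)*(j - 3)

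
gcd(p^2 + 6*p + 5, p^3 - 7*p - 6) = p + 1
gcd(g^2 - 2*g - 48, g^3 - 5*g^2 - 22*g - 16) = g - 8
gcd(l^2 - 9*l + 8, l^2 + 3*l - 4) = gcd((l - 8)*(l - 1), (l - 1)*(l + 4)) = l - 1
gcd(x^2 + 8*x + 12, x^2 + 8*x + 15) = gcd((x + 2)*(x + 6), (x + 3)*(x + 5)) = 1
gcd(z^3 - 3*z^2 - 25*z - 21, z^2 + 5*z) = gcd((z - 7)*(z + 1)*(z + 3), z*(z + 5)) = 1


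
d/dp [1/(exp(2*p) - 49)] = -2*exp(2*p)/(exp(2*p) - 49)^2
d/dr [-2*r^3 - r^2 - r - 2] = -6*r^2 - 2*r - 1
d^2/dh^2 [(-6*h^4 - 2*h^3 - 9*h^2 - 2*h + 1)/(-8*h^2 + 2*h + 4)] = (96*h^6 - 72*h^5 - 126*h^4 + 182*h^3 + 324*h^2 + 84*h + 23)/(64*h^6 - 48*h^5 - 84*h^4 + 47*h^3 + 42*h^2 - 12*h - 8)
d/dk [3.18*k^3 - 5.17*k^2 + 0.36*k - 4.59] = 9.54*k^2 - 10.34*k + 0.36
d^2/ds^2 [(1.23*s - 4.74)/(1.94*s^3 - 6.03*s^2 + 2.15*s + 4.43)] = (27.775368*s^5 - 300.406284*s^4 + 966.378642*s^3 - 1279.577628*s^2 + 810.27063*s - 320.489862)/(7.301384*s^9 - 68.083524*s^8 + 235.895658*s^7 - 320.144763*s^6 - 49.507401*s^5 + 510.480516*s^4 - 220.441117*s^3 - 293.581416*s^2 + 126.580605*s + 86.938307)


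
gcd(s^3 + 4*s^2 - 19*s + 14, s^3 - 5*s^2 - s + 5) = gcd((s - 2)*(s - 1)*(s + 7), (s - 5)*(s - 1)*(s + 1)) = s - 1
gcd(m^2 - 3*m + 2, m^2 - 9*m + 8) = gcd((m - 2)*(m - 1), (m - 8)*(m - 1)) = m - 1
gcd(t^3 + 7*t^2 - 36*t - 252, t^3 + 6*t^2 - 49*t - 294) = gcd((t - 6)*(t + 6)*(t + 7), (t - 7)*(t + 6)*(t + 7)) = t^2 + 13*t + 42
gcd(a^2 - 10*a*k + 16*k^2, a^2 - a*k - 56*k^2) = a - 8*k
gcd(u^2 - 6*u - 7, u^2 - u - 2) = u + 1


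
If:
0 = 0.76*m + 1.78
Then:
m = -2.34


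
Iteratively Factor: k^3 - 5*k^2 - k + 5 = (k + 1)*(k^2 - 6*k + 5) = (k - 5)*(k + 1)*(k - 1)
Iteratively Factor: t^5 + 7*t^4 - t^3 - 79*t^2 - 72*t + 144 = (t + 3)*(t^4 + 4*t^3 - 13*t^2 - 40*t + 48) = (t - 3)*(t + 3)*(t^3 + 7*t^2 + 8*t - 16) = (t - 3)*(t + 3)*(t + 4)*(t^2 + 3*t - 4) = (t - 3)*(t - 1)*(t + 3)*(t + 4)*(t + 4)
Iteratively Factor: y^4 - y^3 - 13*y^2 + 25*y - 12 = (y - 1)*(y^3 - 13*y + 12) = (y - 1)^2*(y^2 + y - 12) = (y - 1)^2*(y + 4)*(y - 3)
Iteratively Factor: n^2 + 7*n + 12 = (n + 4)*(n + 3)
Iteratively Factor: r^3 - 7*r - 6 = (r - 3)*(r^2 + 3*r + 2) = (r - 3)*(r + 2)*(r + 1)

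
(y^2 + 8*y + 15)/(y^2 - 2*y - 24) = (y^2 + 8*y + 15)/(y^2 - 2*y - 24)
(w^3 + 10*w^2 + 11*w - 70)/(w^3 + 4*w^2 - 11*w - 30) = (w^2 + 5*w - 14)/(w^2 - w - 6)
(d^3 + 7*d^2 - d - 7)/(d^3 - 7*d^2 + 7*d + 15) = (d^2 + 6*d - 7)/(d^2 - 8*d + 15)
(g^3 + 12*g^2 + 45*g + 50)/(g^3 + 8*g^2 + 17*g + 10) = (g + 5)/(g + 1)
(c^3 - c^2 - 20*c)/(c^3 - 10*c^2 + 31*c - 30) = c*(c + 4)/(c^2 - 5*c + 6)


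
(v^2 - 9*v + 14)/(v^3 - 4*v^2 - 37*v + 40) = (v^2 - 9*v + 14)/(v^3 - 4*v^2 - 37*v + 40)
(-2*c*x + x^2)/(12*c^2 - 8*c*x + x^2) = x/(-6*c + x)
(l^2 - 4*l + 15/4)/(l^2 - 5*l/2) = (l - 3/2)/l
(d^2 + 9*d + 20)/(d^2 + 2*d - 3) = (d^2 + 9*d + 20)/(d^2 + 2*d - 3)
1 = 1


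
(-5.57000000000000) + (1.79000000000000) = -3.78000000000000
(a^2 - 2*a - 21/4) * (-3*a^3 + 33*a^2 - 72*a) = -3*a^5 + 39*a^4 - 489*a^3/4 - 117*a^2/4 + 378*a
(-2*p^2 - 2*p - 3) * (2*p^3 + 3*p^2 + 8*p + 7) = -4*p^5 - 10*p^4 - 28*p^3 - 39*p^2 - 38*p - 21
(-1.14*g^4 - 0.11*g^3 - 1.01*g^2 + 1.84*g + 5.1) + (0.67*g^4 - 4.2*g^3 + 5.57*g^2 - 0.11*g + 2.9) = -0.47*g^4 - 4.31*g^3 + 4.56*g^2 + 1.73*g + 8.0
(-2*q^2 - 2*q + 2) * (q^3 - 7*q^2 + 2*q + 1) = -2*q^5 + 12*q^4 + 12*q^3 - 20*q^2 + 2*q + 2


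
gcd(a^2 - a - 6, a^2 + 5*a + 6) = a + 2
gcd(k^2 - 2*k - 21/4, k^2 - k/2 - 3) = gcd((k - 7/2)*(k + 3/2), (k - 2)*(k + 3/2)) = k + 3/2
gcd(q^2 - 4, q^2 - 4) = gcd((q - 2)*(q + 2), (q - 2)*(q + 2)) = q^2 - 4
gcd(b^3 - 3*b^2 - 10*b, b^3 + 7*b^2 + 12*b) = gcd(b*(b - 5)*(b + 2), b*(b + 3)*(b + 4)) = b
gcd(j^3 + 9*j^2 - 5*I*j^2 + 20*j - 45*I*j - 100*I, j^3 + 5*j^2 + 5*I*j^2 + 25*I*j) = j + 5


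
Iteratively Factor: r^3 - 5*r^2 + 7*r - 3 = (r - 1)*(r^2 - 4*r + 3) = (r - 3)*(r - 1)*(r - 1)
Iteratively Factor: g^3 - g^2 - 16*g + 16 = (g - 4)*(g^2 + 3*g - 4) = (g - 4)*(g + 4)*(g - 1)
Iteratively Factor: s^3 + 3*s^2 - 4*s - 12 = (s + 3)*(s^2 - 4) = (s + 2)*(s + 3)*(s - 2)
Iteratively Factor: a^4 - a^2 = (a)*(a^3 - a) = a^2*(a^2 - 1) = a^2*(a - 1)*(a + 1)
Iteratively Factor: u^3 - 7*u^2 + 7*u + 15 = (u - 3)*(u^2 - 4*u - 5) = (u - 3)*(u + 1)*(u - 5)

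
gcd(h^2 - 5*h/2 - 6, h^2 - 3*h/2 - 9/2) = h + 3/2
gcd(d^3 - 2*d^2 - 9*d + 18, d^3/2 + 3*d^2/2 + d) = 1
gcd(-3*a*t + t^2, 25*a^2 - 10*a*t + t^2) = 1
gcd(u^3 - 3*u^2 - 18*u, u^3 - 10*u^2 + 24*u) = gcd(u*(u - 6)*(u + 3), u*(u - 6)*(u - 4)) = u^2 - 6*u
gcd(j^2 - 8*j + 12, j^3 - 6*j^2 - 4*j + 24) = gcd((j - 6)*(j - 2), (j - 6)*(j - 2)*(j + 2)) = j^2 - 8*j + 12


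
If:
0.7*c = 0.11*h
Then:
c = 0.157142857142857*h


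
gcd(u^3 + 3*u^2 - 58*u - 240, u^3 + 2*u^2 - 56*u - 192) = u^2 - 2*u - 48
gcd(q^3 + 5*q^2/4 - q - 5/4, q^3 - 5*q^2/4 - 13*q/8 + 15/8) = q^2 + q/4 - 5/4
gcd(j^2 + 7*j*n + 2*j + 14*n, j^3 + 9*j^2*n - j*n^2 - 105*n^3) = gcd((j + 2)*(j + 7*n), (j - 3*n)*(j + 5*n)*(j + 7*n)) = j + 7*n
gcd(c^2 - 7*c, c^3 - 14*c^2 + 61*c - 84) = c - 7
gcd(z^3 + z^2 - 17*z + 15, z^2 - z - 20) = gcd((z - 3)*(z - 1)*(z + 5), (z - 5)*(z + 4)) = 1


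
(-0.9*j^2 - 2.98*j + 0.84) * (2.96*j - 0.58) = -2.664*j^3 - 8.2988*j^2 + 4.2148*j - 0.4872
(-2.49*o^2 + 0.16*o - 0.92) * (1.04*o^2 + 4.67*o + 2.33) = -2.5896*o^4 - 11.4619*o^3 - 6.0113*o^2 - 3.9236*o - 2.1436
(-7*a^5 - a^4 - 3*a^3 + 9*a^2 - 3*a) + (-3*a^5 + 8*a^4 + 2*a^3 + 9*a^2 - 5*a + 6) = -10*a^5 + 7*a^4 - a^3 + 18*a^2 - 8*a + 6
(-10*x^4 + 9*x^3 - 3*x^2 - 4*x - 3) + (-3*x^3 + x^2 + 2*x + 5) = -10*x^4 + 6*x^3 - 2*x^2 - 2*x + 2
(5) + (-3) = 2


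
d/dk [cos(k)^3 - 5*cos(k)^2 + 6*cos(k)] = (-3*cos(k)^2 + 10*cos(k) - 6)*sin(k)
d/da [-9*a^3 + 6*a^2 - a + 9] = -27*a^2 + 12*a - 1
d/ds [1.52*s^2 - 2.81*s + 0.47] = 3.04*s - 2.81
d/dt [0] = 0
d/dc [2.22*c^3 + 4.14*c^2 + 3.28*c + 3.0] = 6.66*c^2 + 8.28*c + 3.28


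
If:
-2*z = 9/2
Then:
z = -9/4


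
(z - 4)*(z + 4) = z^2 - 16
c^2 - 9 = (c - 3)*(c + 3)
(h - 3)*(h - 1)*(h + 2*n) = h^3 + 2*h^2*n - 4*h^2 - 8*h*n + 3*h + 6*n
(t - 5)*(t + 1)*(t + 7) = t^3 + 3*t^2 - 33*t - 35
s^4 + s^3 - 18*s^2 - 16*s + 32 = (s - 4)*(s - 1)*(s + 2)*(s + 4)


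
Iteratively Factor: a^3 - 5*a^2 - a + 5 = (a + 1)*(a^2 - 6*a + 5) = (a - 1)*(a + 1)*(a - 5)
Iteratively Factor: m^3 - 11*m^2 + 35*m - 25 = (m - 5)*(m^2 - 6*m + 5) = (m - 5)*(m - 1)*(m - 5)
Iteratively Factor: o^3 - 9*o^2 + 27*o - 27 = (o - 3)*(o^2 - 6*o + 9) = (o - 3)^2*(o - 3)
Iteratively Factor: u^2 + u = (u + 1)*(u)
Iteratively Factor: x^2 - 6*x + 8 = (x - 2)*(x - 4)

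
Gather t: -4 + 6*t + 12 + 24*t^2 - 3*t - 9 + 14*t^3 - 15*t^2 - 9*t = 14*t^3 + 9*t^2 - 6*t - 1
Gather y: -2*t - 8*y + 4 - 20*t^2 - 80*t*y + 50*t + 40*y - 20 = -20*t^2 + 48*t + y*(32 - 80*t) - 16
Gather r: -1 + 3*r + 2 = 3*r + 1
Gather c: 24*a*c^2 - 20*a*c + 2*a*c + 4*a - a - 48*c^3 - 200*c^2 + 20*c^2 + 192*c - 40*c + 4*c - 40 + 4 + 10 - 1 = 3*a - 48*c^3 + c^2*(24*a - 180) + c*(156 - 18*a) - 27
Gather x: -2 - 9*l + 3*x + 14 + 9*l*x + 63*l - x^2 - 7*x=54*l - x^2 + x*(9*l - 4) + 12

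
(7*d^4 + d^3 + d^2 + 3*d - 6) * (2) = 14*d^4 + 2*d^3 + 2*d^2 + 6*d - 12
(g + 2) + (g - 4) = 2*g - 2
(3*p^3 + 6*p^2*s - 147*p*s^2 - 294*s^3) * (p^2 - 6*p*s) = 3*p^5 - 12*p^4*s - 183*p^3*s^2 + 588*p^2*s^3 + 1764*p*s^4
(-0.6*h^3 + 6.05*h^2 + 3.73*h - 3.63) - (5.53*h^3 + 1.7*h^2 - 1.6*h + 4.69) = -6.13*h^3 + 4.35*h^2 + 5.33*h - 8.32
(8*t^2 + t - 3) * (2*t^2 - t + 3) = 16*t^4 - 6*t^3 + 17*t^2 + 6*t - 9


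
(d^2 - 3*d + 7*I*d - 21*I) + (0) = d^2 - 3*d + 7*I*d - 21*I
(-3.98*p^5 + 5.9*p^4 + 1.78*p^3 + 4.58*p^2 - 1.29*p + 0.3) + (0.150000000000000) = -3.98*p^5 + 5.9*p^4 + 1.78*p^3 + 4.58*p^2 - 1.29*p + 0.45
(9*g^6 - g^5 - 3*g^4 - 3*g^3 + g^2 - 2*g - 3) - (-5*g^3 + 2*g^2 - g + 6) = 9*g^6 - g^5 - 3*g^4 + 2*g^3 - g^2 - g - 9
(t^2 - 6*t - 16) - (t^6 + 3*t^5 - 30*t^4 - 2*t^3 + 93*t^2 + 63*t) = -t^6 - 3*t^5 + 30*t^4 + 2*t^3 - 92*t^2 - 69*t - 16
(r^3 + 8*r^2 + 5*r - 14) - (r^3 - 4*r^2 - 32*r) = 12*r^2 + 37*r - 14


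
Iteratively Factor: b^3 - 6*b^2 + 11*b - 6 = (b - 1)*(b^2 - 5*b + 6) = (b - 3)*(b - 1)*(b - 2)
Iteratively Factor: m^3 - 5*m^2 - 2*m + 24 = (m - 3)*(m^2 - 2*m - 8) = (m - 3)*(m + 2)*(m - 4)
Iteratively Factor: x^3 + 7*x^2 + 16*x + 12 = (x + 2)*(x^2 + 5*x + 6) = (x + 2)*(x + 3)*(x + 2)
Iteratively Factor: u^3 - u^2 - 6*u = (u + 2)*(u^2 - 3*u) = (u - 3)*(u + 2)*(u)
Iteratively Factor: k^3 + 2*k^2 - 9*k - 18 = (k + 2)*(k^2 - 9) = (k + 2)*(k + 3)*(k - 3)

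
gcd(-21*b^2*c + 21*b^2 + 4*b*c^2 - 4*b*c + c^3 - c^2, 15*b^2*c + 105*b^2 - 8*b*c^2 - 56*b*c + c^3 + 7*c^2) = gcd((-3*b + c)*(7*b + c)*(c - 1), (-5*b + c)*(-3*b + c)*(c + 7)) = 3*b - c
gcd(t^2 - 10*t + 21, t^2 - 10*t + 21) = t^2 - 10*t + 21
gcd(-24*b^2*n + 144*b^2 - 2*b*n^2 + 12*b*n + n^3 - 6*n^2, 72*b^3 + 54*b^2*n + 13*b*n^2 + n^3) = 4*b + n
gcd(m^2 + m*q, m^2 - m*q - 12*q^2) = 1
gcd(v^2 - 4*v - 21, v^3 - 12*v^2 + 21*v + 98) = v - 7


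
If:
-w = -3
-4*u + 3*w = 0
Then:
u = 9/4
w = 3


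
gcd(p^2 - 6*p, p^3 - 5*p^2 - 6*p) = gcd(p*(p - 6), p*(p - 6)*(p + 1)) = p^2 - 6*p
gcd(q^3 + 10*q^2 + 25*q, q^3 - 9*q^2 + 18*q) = q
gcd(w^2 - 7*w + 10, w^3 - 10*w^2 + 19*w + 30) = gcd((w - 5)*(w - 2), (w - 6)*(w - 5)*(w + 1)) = w - 5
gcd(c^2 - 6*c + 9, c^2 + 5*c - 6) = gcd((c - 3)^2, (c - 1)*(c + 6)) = 1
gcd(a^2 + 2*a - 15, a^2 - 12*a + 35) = 1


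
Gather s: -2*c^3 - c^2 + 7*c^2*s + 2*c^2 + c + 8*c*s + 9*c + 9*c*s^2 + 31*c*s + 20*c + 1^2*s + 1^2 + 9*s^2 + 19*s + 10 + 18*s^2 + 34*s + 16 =-2*c^3 + c^2 + 30*c + s^2*(9*c + 27) + s*(7*c^2 + 39*c + 54) + 27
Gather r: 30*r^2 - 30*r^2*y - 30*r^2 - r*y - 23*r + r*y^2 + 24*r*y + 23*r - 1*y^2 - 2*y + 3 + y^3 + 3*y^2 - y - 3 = -30*r^2*y + r*(y^2 + 23*y) + y^3 + 2*y^2 - 3*y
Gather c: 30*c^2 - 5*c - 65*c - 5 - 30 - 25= 30*c^2 - 70*c - 60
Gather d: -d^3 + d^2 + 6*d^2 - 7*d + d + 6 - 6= -d^3 + 7*d^2 - 6*d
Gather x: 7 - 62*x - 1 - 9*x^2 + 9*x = -9*x^2 - 53*x + 6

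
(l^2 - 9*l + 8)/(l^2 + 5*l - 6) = (l - 8)/(l + 6)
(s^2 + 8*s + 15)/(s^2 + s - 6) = (s + 5)/(s - 2)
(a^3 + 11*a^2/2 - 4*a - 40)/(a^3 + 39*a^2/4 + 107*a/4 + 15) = 2*(2*a^2 + 3*a - 20)/(4*a^2 + 23*a + 15)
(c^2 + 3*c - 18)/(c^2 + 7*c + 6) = (c - 3)/(c + 1)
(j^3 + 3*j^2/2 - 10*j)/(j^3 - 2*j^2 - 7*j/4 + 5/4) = 2*j*(j + 4)/(2*j^2 + j - 1)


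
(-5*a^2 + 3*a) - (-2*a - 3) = -5*a^2 + 5*a + 3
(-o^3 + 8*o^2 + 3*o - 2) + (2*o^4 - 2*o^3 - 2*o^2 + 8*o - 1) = 2*o^4 - 3*o^3 + 6*o^2 + 11*o - 3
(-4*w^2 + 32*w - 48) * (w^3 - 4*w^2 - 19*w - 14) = -4*w^5 + 48*w^4 - 100*w^3 - 360*w^2 + 464*w + 672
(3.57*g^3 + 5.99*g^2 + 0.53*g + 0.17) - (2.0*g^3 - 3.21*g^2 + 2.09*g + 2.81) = 1.57*g^3 + 9.2*g^2 - 1.56*g - 2.64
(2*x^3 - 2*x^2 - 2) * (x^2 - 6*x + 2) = 2*x^5 - 14*x^4 + 16*x^3 - 6*x^2 + 12*x - 4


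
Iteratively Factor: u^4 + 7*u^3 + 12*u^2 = (u + 4)*(u^3 + 3*u^2) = u*(u + 4)*(u^2 + 3*u) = u^2*(u + 4)*(u + 3)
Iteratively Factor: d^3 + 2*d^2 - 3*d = (d)*(d^2 + 2*d - 3) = d*(d - 1)*(d + 3)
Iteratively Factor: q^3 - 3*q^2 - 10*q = (q + 2)*(q^2 - 5*q) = (q - 5)*(q + 2)*(q)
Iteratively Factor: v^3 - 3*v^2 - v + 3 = (v + 1)*(v^2 - 4*v + 3) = (v - 1)*(v + 1)*(v - 3)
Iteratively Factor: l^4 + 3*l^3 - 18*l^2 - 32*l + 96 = (l + 4)*(l^3 - l^2 - 14*l + 24) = (l - 3)*(l + 4)*(l^2 + 2*l - 8) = (l - 3)*(l + 4)^2*(l - 2)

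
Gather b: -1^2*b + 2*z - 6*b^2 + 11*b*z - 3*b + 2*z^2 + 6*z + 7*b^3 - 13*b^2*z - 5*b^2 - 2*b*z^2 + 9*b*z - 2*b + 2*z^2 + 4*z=7*b^3 + b^2*(-13*z - 11) + b*(-2*z^2 + 20*z - 6) + 4*z^2 + 12*z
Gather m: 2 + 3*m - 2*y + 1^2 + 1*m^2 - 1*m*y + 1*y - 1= m^2 + m*(3 - y) - y + 2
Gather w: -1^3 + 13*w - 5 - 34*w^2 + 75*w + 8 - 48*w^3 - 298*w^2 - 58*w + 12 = -48*w^3 - 332*w^2 + 30*w + 14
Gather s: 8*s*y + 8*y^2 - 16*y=8*s*y + 8*y^2 - 16*y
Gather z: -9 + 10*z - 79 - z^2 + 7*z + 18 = -z^2 + 17*z - 70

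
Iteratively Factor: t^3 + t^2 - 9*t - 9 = (t + 1)*(t^2 - 9) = (t + 1)*(t + 3)*(t - 3)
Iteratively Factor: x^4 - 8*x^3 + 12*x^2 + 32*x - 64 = (x - 2)*(x^3 - 6*x^2 + 32) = (x - 2)*(x + 2)*(x^2 - 8*x + 16) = (x - 4)*(x - 2)*(x + 2)*(x - 4)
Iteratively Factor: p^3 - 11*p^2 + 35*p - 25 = (p - 5)*(p^2 - 6*p + 5) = (p - 5)^2*(p - 1)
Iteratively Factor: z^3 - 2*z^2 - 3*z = (z + 1)*(z^2 - 3*z) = (z - 3)*(z + 1)*(z)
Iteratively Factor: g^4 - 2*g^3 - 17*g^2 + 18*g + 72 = (g + 3)*(g^3 - 5*g^2 - 2*g + 24) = (g - 4)*(g + 3)*(g^2 - g - 6) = (g - 4)*(g - 3)*(g + 3)*(g + 2)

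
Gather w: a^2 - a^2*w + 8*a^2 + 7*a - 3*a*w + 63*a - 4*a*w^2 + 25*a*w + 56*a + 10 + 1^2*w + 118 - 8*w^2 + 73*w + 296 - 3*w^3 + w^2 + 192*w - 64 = 9*a^2 + 126*a - 3*w^3 + w^2*(-4*a - 7) + w*(-a^2 + 22*a + 266) + 360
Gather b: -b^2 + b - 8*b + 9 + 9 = -b^2 - 7*b + 18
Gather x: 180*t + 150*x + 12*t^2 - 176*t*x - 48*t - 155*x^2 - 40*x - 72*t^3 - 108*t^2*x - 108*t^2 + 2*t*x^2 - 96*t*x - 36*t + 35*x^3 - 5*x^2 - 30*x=-72*t^3 - 96*t^2 + 96*t + 35*x^3 + x^2*(2*t - 160) + x*(-108*t^2 - 272*t + 80)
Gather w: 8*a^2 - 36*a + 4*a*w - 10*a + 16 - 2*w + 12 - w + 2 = 8*a^2 - 46*a + w*(4*a - 3) + 30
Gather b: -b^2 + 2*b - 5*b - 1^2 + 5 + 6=-b^2 - 3*b + 10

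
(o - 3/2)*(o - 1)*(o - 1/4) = o^3 - 11*o^2/4 + 17*o/8 - 3/8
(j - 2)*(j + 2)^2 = j^3 + 2*j^2 - 4*j - 8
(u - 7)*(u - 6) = u^2 - 13*u + 42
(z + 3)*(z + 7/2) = z^2 + 13*z/2 + 21/2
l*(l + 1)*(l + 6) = l^3 + 7*l^2 + 6*l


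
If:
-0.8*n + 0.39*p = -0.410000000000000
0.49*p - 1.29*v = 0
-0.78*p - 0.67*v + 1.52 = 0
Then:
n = 1.23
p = 1.47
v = 0.56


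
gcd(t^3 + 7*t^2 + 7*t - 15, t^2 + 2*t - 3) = t^2 + 2*t - 3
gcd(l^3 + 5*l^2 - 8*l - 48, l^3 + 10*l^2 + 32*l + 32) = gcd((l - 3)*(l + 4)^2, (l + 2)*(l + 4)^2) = l^2 + 8*l + 16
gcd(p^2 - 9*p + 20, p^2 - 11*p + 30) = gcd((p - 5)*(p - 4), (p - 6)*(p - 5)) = p - 5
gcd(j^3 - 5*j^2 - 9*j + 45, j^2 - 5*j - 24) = j + 3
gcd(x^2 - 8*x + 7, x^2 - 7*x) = x - 7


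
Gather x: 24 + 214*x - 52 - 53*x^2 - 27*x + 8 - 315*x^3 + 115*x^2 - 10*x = -315*x^3 + 62*x^2 + 177*x - 20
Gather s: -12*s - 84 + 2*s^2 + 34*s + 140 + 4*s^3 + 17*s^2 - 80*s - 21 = 4*s^3 + 19*s^2 - 58*s + 35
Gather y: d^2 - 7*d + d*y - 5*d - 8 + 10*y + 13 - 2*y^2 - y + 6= d^2 - 12*d - 2*y^2 + y*(d + 9) + 11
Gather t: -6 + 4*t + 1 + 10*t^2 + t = 10*t^2 + 5*t - 5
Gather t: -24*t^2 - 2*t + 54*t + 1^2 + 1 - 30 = -24*t^2 + 52*t - 28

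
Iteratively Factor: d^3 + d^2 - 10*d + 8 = (d - 2)*(d^2 + 3*d - 4) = (d - 2)*(d + 4)*(d - 1)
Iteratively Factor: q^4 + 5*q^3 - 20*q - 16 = (q + 2)*(q^3 + 3*q^2 - 6*q - 8) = (q + 1)*(q + 2)*(q^2 + 2*q - 8) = (q - 2)*(q + 1)*(q + 2)*(q + 4)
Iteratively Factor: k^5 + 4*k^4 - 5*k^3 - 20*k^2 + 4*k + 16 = (k - 2)*(k^4 + 6*k^3 + 7*k^2 - 6*k - 8) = (k - 2)*(k + 2)*(k^3 + 4*k^2 - k - 4) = (k - 2)*(k + 2)*(k + 4)*(k^2 - 1) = (k - 2)*(k - 1)*(k + 2)*(k + 4)*(k + 1)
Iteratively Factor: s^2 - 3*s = (s)*(s - 3)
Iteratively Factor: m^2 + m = (m)*(m + 1)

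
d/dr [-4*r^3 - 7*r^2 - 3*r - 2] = -12*r^2 - 14*r - 3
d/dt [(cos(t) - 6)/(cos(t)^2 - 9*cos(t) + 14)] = (cos(t)^2 - 12*cos(t) + 40)*sin(t)/(cos(t)^2 - 9*cos(t) + 14)^2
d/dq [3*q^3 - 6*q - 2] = 9*q^2 - 6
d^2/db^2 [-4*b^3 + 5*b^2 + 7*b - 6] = 10 - 24*b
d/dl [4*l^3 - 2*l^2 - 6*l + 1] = 12*l^2 - 4*l - 6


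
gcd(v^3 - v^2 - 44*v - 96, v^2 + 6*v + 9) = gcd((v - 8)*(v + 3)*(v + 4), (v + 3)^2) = v + 3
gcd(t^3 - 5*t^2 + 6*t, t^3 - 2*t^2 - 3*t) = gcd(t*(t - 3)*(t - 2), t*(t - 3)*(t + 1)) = t^2 - 3*t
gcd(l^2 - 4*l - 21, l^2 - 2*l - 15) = l + 3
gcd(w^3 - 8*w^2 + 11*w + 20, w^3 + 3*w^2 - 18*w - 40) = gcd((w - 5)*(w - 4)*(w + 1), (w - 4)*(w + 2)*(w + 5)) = w - 4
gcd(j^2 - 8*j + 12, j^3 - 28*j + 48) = j - 2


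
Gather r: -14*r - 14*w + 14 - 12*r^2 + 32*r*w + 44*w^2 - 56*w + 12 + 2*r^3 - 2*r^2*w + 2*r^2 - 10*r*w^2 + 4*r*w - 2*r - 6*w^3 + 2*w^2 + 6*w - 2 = 2*r^3 + r^2*(-2*w - 10) + r*(-10*w^2 + 36*w - 16) - 6*w^3 + 46*w^2 - 64*w + 24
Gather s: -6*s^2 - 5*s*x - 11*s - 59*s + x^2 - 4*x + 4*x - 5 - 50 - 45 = -6*s^2 + s*(-5*x - 70) + x^2 - 100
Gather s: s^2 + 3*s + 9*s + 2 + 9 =s^2 + 12*s + 11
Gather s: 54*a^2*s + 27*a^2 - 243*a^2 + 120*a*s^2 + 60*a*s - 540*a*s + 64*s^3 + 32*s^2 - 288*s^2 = -216*a^2 + 64*s^3 + s^2*(120*a - 256) + s*(54*a^2 - 480*a)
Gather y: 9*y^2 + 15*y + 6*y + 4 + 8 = 9*y^2 + 21*y + 12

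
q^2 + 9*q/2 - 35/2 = (q - 5/2)*(q + 7)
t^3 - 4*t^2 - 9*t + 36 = (t - 4)*(t - 3)*(t + 3)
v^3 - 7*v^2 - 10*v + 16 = (v - 8)*(v - 1)*(v + 2)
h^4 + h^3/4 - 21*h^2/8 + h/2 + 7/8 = (h - 1)^2*(h + 1/2)*(h + 7/4)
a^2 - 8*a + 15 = (a - 5)*(a - 3)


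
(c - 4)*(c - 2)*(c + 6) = c^3 - 28*c + 48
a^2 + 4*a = a*(a + 4)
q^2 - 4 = (q - 2)*(q + 2)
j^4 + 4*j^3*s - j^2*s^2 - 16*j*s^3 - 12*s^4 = (j - 2*s)*(j + s)*(j + 2*s)*(j + 3*s)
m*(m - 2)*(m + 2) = m^3 - 4*m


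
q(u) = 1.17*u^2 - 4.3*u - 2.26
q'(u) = 2.34*u - 4.3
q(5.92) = 13.29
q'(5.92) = 9.55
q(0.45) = -3.96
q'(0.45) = -3.25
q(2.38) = -5.87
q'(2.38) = 1.27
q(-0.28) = -0.96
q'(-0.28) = -4.96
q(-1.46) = 6.51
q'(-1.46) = -7.72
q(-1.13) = 4.09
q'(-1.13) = -6.94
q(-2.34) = 14.21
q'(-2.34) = -9.78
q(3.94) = -1.04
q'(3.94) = 4.92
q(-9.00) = 131.21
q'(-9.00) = -25.36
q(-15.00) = 325.49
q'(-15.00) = -39.40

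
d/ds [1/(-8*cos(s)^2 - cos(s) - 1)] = -(16*cos(s) + 1)*sin(s)/(8*cos(s)^2 + cos(s) + 1)^2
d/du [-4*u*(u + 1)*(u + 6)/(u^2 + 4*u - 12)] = 4*(-u^2 + 4*u + 2)/(u^2 - 4*u + 4)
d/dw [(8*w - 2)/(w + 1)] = 10/(w + 1)^2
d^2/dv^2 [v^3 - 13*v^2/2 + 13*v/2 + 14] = 6*v - 13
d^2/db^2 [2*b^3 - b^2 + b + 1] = 12*b - 2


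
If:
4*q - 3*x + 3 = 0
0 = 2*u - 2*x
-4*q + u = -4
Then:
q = 15/8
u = 7/2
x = 7/2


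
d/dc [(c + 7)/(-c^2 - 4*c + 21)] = 1/(c^2 - 6*c + 9)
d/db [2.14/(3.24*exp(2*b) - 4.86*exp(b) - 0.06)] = (10.4004 - 13.8672*exp(b))*exp(b)/(-3.24*exp(2*b) + 4.86*exp(b) + 0.06)^2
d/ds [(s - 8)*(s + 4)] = 2*s - 4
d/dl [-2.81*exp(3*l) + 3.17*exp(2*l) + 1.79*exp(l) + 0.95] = (-8.43*exp(2*l) + 6.34*exp(l) + 1.79)*exp(l)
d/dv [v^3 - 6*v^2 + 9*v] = 3*v^2 - 12*v + 9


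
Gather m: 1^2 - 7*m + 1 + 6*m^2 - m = 6*m^2 - 8*m + 2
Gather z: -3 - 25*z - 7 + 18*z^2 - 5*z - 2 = 18*z^2 - 30*z - 12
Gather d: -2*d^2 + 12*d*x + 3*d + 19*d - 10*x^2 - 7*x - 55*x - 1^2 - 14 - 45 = -2*d^2 + d*(12*x + 22) - 10*x^2 - 62*x - 60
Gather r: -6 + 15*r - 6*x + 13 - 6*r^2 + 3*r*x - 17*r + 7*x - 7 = -6*r^2 + r*(3*x - 2) + x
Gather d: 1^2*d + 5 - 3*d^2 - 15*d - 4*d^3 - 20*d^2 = -4*d^3 - 23*d^2 - 14*d + 5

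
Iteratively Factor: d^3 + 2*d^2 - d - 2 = (d + 2)*(d^2 - 1) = (d - 1)*(d + 2)*(d + 1)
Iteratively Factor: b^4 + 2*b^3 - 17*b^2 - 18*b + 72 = (b + 3)*(b^3 - b^2 - 14*b + 24) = (b - 2)*(b + 3)*(b^2 + b - 12) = (b - 3)*(b - 2)*(b + 3)*(b + 4)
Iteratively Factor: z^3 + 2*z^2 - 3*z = (z - 1)*(z^2 + 3*z) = z*(z - 1)*(z + 3)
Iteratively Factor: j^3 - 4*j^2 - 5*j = (j + 1)*(j^2 - 5*j) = j*(j + 1)*(j - 5)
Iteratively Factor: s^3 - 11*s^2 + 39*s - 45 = (s - 3)*(s^2 - 8*s + 15) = (s - 5)*(s - 3)*(s - 3)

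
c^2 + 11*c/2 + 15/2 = (c + 5/2)*(c + 3)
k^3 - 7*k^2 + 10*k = k*(k - 5)*(k - 2)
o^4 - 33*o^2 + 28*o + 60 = (o - 5)*(o - 2)*(o + 1)*(o + 6)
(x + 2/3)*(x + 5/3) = x^2 + 7*x/3 + 10/9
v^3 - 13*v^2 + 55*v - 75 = (v - 5)^2*(v - 3)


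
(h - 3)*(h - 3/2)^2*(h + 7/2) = h^4 - 5*h^3/2 - 39*h^2/4 + 261*h/8 - 189/8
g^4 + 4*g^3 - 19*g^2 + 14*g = g*(g - 2)*(g - 1)*(g + 7)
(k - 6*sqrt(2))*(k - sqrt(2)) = k^2 - 7*sqrt(2)*k + 12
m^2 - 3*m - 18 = (m - 6)*(m + 3)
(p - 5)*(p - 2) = p^2 - 7*p + 10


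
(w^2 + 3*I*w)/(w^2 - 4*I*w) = (w + 3*I)/(w - 4*I)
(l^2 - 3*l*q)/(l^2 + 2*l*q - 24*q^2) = l*(l - 3*q)/(l^2 + 2*l*q - 24*q^2)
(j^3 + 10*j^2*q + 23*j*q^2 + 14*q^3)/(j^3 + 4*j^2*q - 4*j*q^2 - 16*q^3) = (-j^2 - 8*j*q - 7*q^2)/(-j^2 - 2*j*q + 8*q^2)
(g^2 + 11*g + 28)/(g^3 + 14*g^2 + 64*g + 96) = (g + 7)/(g^2 + 10*g + 24)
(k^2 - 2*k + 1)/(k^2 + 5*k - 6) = (k - 1)/(k + 6)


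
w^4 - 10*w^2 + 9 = (w - 3)*(w - 1)*(w + 1)*(w + 3)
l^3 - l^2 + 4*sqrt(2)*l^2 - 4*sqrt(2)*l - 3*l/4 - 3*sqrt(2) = (l - 3/2)*(l + 1/2)*(l + 4*sqrt(2))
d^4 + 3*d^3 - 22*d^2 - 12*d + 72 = (d - 3)*(d - 2)*(d + 2)*(d + 6)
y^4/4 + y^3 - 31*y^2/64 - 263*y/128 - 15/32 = (y/4 + 1)*(y - 3/2)*(y + 1/4)*(y + 5/4)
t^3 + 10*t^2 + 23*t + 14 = (t + 1)*(t + 2)*(t + 7)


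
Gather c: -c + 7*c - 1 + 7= 6*c + 6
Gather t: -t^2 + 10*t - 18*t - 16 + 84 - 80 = -t^2 - 8*t - 12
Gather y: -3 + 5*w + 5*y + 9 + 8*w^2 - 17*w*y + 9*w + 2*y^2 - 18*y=8*w^2 + 14*w + 2*y^2 + y*(-17*w - 13) + 6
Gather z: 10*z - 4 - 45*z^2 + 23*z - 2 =-45*z^2 + 33*z - 6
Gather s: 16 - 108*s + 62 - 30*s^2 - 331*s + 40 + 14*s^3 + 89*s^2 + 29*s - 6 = 14*s^3 + 59*s^2 - 410*s + 112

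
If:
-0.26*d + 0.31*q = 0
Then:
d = 1.19230769230769*q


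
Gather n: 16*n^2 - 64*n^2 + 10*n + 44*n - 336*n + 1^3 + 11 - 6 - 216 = -48*n^2 - 282*n - 210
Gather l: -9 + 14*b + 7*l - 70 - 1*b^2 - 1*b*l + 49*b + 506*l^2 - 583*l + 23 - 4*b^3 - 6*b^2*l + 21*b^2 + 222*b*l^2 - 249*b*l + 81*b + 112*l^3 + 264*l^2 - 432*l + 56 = -4*b^3 + 20*b^2 + 144*b + 112*l^3 + l^2*(222*b + 770) + l*(-6*b^2 - 250*b - 1008)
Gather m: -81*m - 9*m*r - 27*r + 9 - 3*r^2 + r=m*(-9*r - 81) - 3*r^2 - 26*r + 9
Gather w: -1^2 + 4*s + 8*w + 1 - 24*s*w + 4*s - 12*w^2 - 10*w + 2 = 8*s - 12*w^2 + w*(-24*s - 2) + 2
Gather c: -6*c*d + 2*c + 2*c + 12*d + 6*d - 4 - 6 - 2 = c*(4 - 6*d) + 18*d - 12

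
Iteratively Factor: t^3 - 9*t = (t)*(t^2 - 9) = t*(t + 3)*(t - 3)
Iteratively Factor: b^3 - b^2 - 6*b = (b + 2)*(b^2 - 3*b) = b*(b + 2)*(b - 3)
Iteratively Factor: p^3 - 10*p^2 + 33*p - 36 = (p - 3)*(p^2 - 7*p + 12) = (p - 4)*(p - 3)*(p - 3)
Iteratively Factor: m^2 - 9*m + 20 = (m - 4)*(m - 5)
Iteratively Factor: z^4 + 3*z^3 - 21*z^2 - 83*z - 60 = (z + 4)*(z^3 - z^2 - 17*z - 15) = (z + 3)*(z + 4)*(z^2 - 4*z - 5) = (z + 1)*(z + 3)*(z + 4)*(z - 5)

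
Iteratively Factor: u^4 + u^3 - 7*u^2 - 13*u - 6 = (u + 2)*(u^3 - u^2 - 5*u - 3) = (u + 1)*(u + 2)*(u^2 - 2*u - 3) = (u + 1)^2*(u + 2)*(u - 3)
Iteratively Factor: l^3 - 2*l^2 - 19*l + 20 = (l - 5)*(l^2 + 3*l - 4) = (l - 5)*(l + 4)*(l - 1)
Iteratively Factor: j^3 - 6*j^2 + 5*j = (j - 1)*(j^2 - 5*j) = (j - 5)*(j - 1)*(j)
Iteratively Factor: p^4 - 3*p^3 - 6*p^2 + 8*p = (p - 4)*(p^3 + p^2 - 2*p) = p*(p - 4)*(p^2 + p - 2) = p*(p - 4)*(p + 2)*(p - 1)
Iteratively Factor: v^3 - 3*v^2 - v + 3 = (v + 1)*(v^2 - 4*v + 3) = (v - 1)*(v + 1)*(v - 3)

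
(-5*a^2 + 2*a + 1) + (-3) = -5*a^2 + 2*a - 2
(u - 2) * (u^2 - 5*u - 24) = u^3 - 7*u^2 - 14*u + 48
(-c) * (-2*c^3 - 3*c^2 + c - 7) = 2*c^4 + 3*c^3 - c^2 + 7*c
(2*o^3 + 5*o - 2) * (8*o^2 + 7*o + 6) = 16*o^5 + 14*o^4 + 52*o^3 + 19*o^2 + 16*o - 12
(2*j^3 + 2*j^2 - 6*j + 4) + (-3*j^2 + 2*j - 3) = 2*j^3 - j^2 - 4*j + 1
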